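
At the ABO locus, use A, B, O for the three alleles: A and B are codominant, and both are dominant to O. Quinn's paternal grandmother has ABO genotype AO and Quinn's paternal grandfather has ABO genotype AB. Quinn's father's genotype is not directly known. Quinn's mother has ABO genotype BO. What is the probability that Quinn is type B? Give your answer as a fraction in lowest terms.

Quinn's father's ABO genotype from AO × AB: 1/4 AA, 1/4 AB, 1/4 AO, 1/4 BO.
Crossing each possibility with the mother BO and summing P(type B): 1/4·0 + 1/4·1/2 + 1/4·1/4 + 1/4·3/4 = 3/8.

3/8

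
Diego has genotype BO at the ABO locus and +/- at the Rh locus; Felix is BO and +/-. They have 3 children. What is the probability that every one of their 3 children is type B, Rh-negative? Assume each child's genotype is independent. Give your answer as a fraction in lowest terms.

ABO cross BO × BO → 1/4 O, 3/4 B.
Rh cross +/- × +/- → 3/4 Rh+, 1/4 Rh-; so P(type B, Rh-negative) = 3/4 × 1/4 = 3/16 per child.
All 3 independent: (3/16)^3 = 27/4096.

27/4096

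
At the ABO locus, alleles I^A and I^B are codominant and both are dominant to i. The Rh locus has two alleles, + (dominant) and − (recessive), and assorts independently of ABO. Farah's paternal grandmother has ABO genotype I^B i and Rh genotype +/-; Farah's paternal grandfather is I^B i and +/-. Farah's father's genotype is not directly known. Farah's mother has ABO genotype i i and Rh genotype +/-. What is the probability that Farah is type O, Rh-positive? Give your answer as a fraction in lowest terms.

3/8

Farah's father's ABO genotype from I^B i × I^B i: 1/4 I^B I^B, 1/2 I^B i, 1/4 i i.
Crossing each possibility with the mother i i and summing P(type O): 1/4·0 + 1/2·1/2 + 1/4·1 = 1/2.
Similarly for Rh via the father's Rh distribution: P(Rh+) = 3/4.
Independent loci: 1/2 × 3/4 = 3/8.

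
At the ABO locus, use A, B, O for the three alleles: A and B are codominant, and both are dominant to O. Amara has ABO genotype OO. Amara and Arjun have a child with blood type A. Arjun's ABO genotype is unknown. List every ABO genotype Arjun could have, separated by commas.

AA, AB, AO

For each candidate genotype of Arjun, check whether crossing it with OO can produce every observed child phenotype.
  AA → possible child types {A} ✓
  AB → possible child types {A, B} ✓
  AO → possible child types {O, A} ✓
  BB → possible child types {B} ✗
  BO → possible child types {O, B} ✗
  OO → possible child types {O} ✗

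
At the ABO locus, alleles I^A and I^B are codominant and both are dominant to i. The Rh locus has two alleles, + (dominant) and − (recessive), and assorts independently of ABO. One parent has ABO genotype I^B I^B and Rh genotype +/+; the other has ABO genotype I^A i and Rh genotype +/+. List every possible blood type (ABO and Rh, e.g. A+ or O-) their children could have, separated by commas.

B+, AB+

Gametes from I^B I^B × I^A i give offspring ABO genotypes I^A I^B, I^B i, i.e. phenotypes B, AB.
Rh cross +/+ × +/+ → phenotypes Rh+.
Combining independently: B+, AB+.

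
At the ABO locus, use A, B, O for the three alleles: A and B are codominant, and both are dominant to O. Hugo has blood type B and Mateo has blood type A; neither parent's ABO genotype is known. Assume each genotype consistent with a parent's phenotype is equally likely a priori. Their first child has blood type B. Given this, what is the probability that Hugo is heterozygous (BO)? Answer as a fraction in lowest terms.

1/3

Possible genotypes: Hugo ∈ {BB, BO}; Mateo ∈ {AA, AO}.
Weight each parental genotype pair by prior × P(type-B child):
  BB × AO: posterior weight 2/3.
  BO × AO: posterior weight 1/3.
Sum the posterior weight over pairs where Hugo is BO: 1/3.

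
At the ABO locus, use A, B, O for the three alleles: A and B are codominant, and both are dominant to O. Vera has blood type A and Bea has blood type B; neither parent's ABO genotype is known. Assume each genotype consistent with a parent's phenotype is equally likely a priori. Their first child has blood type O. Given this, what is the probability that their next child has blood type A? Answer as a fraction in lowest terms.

1/4

Possible genotypes: Vera ∈ {AA, AO}; Bea ∈ {BB, BO}.
Weight each parental genotype pair by prior × P(type-O child):
  AO × BO: posterior weight 1; P(next child type A) = 1/4.
Weighted sum = 1/4.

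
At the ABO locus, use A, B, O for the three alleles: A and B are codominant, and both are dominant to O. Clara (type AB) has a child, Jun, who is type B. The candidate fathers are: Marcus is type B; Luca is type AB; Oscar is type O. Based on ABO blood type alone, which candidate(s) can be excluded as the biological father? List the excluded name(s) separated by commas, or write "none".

none

A candidate is excluded only if no genotype consistent with his phenotype could produce a type B child with a type AB mother.
Every candidate has at least one consistent genotype combination, so none can be excluded.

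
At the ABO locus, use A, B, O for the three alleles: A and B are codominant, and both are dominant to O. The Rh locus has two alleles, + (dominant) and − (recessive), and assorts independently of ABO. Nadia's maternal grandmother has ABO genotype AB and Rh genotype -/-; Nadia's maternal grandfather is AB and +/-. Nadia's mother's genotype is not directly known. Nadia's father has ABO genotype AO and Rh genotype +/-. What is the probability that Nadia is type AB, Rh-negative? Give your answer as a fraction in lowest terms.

Nadia's mother's ABO genotype from AB × AB: 1/4 AA, 1/2 AB, 1/4 BB.
Crossing each possibility with the father AO and summing P(type AB): 1/4·0 + 1/2·1/4 + 1/4·1/2 = 1/4.
Similarly for Rh via the mother's Rh distribution: P(Rh-) = 3/8.
Independent loci: 1/4 × 3/8 = 3/32.

3/32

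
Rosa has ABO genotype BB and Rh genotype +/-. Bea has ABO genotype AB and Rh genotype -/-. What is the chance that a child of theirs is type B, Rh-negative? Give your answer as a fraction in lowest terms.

1/4

ABO cross BB × AB → offspring phenotypes: 1/2 B, 1/2 AB.
Rh cross +/- × -/- → 1/2 Rh+, 1/2 Rh-.
Independent loci: P(type B, Rh-negative) = 1/2 × 1/2 = 1/4.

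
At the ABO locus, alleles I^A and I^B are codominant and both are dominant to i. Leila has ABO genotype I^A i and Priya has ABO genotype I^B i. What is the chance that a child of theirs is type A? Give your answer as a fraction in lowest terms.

1/4

ABO cross I^A i × I^B i → offspring phenotypes: 1/4 O, 1/4 A, 1/4 B, 1/4 AB.
So P(type A) = 1/4.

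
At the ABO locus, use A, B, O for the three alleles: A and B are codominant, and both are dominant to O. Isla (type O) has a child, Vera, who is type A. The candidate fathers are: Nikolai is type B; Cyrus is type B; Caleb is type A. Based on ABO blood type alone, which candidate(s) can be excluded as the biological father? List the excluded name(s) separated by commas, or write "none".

Nikolai, Cyrus

A candidate is excluded only if no genotype consistent with his phenotype could produce a type A child with a type O mother.
Nikolai (type B): no genotype consistent with that phenotype can produce a type-A child with a type-O mother.
Cyrus (type B): no genotype consistent with that phenotype can produce a type-A child with a type-O mother.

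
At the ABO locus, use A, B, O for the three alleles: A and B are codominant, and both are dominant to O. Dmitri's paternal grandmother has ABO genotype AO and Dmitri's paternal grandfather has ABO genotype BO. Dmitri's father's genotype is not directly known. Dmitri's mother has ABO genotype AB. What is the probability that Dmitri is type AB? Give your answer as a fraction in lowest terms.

Dmitri's father's ABO genotype from AO × BO: 1/4 AB, 1/4 AO, 1/4 BO, 1/4 OO.
Crossing each possibility with the mother AB and summing P(type AB): 1/4·1/2 + 1/4·1/4 + 1/4·1/4 + 1/4·0 = 1/4.

1/4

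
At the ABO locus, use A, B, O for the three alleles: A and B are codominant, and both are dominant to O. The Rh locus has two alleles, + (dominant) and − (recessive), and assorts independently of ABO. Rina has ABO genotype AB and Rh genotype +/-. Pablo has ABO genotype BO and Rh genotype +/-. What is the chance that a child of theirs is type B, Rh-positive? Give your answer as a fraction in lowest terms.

3/8

ABO cross AB × BO → offspring phenotypes: 1/4 A, 1/2 B, 1/4 AB.
Rh cross +/- × +/- → 3/4 Rh+, 1/4 Rh-.
Independent loci: P(type B, Rh-positive) = 1/2 × 3/4 = 3/8.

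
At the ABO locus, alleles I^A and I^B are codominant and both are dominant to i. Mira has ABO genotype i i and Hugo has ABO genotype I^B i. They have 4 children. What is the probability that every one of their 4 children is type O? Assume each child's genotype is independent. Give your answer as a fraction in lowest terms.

ABO cross i i × I^B i → 1/2 O, 1/2 B.
So P(type O) = 1/2 per child.
All 4 independent: (1/2)^4 = 1/16.

1/16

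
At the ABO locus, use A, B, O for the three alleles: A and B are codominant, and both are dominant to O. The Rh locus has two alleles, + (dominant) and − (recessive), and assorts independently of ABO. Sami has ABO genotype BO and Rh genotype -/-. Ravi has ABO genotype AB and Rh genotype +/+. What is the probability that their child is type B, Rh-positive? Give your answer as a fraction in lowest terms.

1/2

ABO cross BO × AB → offspring phenotypes: 1/4 A, 1/2 B, 1/4 AB.
Rh cross -/- × +/+ → 1 Rh+.
Independent loci: P(type B, Rh-positive) = 1/2 × 1 = 1/2.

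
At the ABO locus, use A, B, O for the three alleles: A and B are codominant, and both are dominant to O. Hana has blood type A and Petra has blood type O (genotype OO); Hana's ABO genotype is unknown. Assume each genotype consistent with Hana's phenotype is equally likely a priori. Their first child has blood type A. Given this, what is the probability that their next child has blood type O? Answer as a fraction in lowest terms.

1/6

Possible genotypes: Hana ∈ {AA, AO}; Petra ∈ {OO}.
Weight each parental genotype pair by prior × P(type-A child):
  AA × OO: posterior weight 2/3; P(next child type O) = 0.
  AO × OO: posterior weight 1/3; P(next child type O) = 1/2.
Weighted sum = 1/6.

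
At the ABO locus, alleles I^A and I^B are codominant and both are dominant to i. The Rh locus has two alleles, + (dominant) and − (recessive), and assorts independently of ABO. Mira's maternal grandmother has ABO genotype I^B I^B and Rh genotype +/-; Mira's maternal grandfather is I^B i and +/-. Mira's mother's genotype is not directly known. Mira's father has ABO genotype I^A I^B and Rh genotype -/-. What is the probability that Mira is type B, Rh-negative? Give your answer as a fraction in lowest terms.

1/4

Mira's mother's ABO genotype from I^B I^B × I^B i: 1/2 I^B I^B, 1/2 I^B i.
Crossing each possibility with the father I^A I^B and summing P(type B): 1/2·1/2 + 1/2·1/2 = 1/2.
Similarly for Rh via the mother's Rh distribution: P(Rh-) = 1/2.
Independent loci: 1/2 × 1/2 = 1/4.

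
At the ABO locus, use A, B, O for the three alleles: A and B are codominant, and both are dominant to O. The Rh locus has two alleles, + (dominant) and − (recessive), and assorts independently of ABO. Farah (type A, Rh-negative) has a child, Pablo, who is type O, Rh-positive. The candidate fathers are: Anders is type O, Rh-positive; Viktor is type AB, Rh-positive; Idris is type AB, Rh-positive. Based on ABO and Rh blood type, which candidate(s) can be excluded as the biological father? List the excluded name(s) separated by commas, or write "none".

Viktor, Idris

A candidate is excluded only if no genotype consistent with his phenotype could produce a type O, Rh-positive child with a type A, Rh-negative mother.
Viktor (type AB, Rh+): no genotype consistent with that phenotype can produce a type-O Rh+ child with a type-A mother.
Idris (type AB, Rh+): no genotype consistent with that phenotype can produce a type-O Rh+ child with a type-A mother.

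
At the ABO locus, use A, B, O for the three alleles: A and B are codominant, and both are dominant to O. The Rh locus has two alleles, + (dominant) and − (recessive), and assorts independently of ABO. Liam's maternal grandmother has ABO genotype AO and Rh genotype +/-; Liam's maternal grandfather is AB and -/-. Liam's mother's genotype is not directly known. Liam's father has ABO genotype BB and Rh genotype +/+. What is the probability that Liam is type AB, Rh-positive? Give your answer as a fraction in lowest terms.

Liam's mother's ABO genotype from AO × AB: 1/4 AA, 1/4 AB, 1/4 AO, 1/4 BO.
Crossing each possibility with the father BB and summing P(type AB): 1/4·1 + 1/4·1/2 + 1/4·1/2 + 1/4·0 = 1/2.
Similarly for Rh via the mother's Rh distribution: P(Rh+) = 1.
Independent loci: 1/2 × 1 = 1/2.

1/2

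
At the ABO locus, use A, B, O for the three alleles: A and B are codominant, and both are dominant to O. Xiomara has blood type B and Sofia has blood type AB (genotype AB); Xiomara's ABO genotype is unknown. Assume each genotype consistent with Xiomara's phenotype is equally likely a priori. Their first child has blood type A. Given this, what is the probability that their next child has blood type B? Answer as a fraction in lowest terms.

Possible genotypes: Xiomara ∈ {BB, BO}; Sofia ∈ {AB}.
Weight each parental genotype pair by prior × P(type-A child):
  BO × AB: posterior weight 1; P(next child type B) = 1/2.
Weighted sum = 1/2.

1/2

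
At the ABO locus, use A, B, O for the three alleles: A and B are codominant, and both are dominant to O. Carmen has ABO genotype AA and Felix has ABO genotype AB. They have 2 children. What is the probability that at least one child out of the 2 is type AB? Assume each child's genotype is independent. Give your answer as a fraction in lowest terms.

3/4

ABO cross AA × AB → 1/2 A, 1/2 AB.
So P(type AB) = 1/2 per child.
P(none) = (1/2)^2 = 1/4; P(at least one) = 1 − 1/4 = 3/4.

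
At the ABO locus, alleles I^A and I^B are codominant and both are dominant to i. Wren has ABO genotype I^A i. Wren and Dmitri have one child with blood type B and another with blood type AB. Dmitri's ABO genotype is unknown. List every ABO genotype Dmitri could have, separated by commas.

For each candidate genotype of Dmitri, check whether crossing it with I^A i can produce every observed child phenotype.
  I^A I^A → possible child types {A} ✗
  I^A I^B → possible child types {A, B, AB} ✓
  I^A i → possible child types {O, A} ✗
  I^B I^B → possible child types {B, AB} ✓
  I^B i → possible child types {O, A, B, AB} ✓
  i i → possible child types {O, A} ✗

I^A I^B, I^B I^B, I^B i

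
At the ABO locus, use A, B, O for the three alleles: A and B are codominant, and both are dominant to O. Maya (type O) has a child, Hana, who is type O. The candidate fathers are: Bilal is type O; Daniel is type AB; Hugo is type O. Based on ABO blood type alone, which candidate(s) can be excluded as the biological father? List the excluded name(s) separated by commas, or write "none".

Daniel

A candidate is excluded only if no genotype consistent with his phenotype could produce a type O child with a type O mother.
Daniel (type AB): no genotype consistent with that phenotype can produce a type-O child with a type-O mother.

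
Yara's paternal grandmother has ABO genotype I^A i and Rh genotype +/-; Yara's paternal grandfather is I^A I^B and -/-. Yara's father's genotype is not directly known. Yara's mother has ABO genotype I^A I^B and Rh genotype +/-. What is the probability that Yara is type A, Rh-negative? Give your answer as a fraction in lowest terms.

Yara's father's ABO genotype from I^A i × I^A I^B: 1/4 I^A I^A, 1/4 I^A I^B, 1/4 I^A i, 1/4 I^B i.
Crossing each possibility with the mother I^A I^B and summing P(type A): 1/4·1/2 + 1/4·1/4 + 1/4·1/2 + 1/4·1/4 = 3/8.
Similarly for Rh via the father's Rh distribution: P(Rh-) = 3/8.
Independent loci: 3/8 × 3/8 = 9/64.

9/64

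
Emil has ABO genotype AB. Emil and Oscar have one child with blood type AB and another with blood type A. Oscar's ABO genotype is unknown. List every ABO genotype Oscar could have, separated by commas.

AA, AB, AO, BO

For each candidate genotype of Oscar, check whether crossing it with AB can produce every observed child phenotype.
  AA → possible child types {A, AB} ✓
  AB → possible child types {A, B, AB} ✓
  AO → possible child types {A, B, AB} ✓
  BB → possible child types {B, AB} ✗
  BO → possible child types {A, B, AB} ✓
  OO → possible child types {A, B} ✗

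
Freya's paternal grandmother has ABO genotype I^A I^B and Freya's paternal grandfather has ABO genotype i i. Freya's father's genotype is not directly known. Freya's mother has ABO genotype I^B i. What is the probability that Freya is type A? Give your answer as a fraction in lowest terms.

1/8

Freya's father's ABO genotype from I^A I^B × i i: 1/2 I^A i, 1/2 I^B i.
Crossing each possibility with the mother I^B i and summing P(type A): 1/2·1/4 + 1/2·0 = 1/8.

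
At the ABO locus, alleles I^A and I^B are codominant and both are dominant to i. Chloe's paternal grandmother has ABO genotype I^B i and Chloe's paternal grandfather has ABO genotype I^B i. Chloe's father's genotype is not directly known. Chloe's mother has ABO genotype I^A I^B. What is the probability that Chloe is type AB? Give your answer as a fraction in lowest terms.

Chloe's father's ABO genotype from I^B i × I^B i: 1/4 I^B I^B, 1/2 I^B i, 1/4 i i.
Crossing each possibility with the mother I^A I^B and summing P(type AB): 1/4·1/2 + 1/2·1/4 + 1/4·0 = 1/4.

1/4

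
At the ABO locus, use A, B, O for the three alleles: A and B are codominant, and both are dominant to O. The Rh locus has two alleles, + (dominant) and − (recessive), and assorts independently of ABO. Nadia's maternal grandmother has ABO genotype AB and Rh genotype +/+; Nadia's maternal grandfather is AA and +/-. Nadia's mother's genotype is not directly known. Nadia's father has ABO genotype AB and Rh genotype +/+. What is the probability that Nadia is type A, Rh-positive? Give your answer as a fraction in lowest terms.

Nadia's mother's ABO genotype from AB × AA: 1/2 AA, 1/2 AB.
Crossing each possibility with the father AB and summing P(type A): 1/2·1/2 + 1/2·1/4 = 3/8.
Similarly for Rh via the mother's Rh distribution: P(Rh+) = 1.
Independent loci: 3/8 × 1 = 3/8.

3/8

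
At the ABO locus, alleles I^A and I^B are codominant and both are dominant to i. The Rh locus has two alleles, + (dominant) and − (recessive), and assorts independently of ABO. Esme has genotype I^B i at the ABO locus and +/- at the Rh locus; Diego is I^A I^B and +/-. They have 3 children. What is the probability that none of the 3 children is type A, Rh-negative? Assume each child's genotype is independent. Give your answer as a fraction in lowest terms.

3375/4096

ABO cross I^B i × I^A I^B → 1/4 A, 1/2 B, 1/4 AB.
Rh cross +/- × +/- → 3/4 Rh+, 1/4 Rh-; so P(type A, Rh-negative) = 1/4 × 1/4 = 1/16 per child.
P(not type A, Rh-negative) = 15/16 for one child; (15/16)^3 = 3375/4096.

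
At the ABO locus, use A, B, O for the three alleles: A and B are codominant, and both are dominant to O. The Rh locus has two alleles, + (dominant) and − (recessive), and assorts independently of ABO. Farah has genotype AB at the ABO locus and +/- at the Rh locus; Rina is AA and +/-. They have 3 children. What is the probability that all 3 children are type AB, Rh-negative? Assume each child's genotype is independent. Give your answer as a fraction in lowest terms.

1/512

ABO cross AB × AA → 1/2 A, 1/2 AB.
Rh cross +/- × +/- → 3/4 Rh+, 1/4 Rh-; so P(type AB, Rh-negative) = 1/2 × 1/4 = 1/8 per child.
All 3 independent: (1/8)^3 = 1/512.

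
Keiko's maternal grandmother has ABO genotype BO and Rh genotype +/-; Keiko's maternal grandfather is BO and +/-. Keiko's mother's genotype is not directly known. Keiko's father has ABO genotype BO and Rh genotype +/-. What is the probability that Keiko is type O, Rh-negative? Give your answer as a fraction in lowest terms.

Keiko's mother's ABO genotype from BO × BO: 1/4 BB, 1/2 BO, 1/4 OO.
Crossing each possibility with the father BO and summing P(type O): 1/4·0 + 1/2·1/4 + 1/4·1/2 = 1/4.
Similarly for Rh via the mother's Rh distribution: P(Rh-) = 1/4.
Independent loci: 1/4 × 1/4 = 1/16.

1/16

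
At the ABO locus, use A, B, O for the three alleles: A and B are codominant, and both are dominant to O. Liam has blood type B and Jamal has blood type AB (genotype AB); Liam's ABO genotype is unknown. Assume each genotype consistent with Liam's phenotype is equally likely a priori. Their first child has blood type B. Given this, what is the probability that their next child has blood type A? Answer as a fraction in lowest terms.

1/8

Possible genotypes: Liam ∈ {BB, BO}; Jamal ∈ {AB}.
Weight each parental genotype pair by prior × P(type-B child):
  BB × AB: posterior weight 1/2; P(next child type A) = 0.
  BO × AB: posterior weight 1/2; P(next child type A) = 1/4.
Weighted sum = 1/8.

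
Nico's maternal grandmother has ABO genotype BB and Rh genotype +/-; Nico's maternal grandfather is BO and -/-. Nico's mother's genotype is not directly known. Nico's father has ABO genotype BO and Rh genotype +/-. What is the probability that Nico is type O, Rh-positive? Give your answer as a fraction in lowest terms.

5/64

Nico's mother's ABO genotype from BB × BO: 1/2 BB, 1/2 BO.
Crossing each possibility with the father BO and summing P(type O): 1/2·0 + 1/2·1/4 = 1/8.
Similarly for Rh via the mother's Rh distribution: P(Rh+) = 5/8.
Independent loci: 1/8 × 5/8 = 5/64.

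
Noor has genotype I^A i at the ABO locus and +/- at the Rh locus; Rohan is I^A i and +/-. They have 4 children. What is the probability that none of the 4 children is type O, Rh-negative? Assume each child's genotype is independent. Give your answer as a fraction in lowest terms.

ABO cross I^A i × I^A i → 1/4 O, 3/4 A.
Rh cross +/- × +/- → 3/4 Rh+, 1/4 Rh-; so P(type O, Rh-negative) = 1/4 × 1/4 = 1/16 per child.
P(not type O, Rh-negative) = 15/16 for one child; (15/16)^4 = 50625/65536.

50625/65536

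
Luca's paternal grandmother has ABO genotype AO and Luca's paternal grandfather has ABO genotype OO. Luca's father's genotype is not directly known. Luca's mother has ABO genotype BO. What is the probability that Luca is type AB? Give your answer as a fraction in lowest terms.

Luca's father's ABO genotype from AO × OO: 1/2 AO, 1/2 OO.
Crossing each possibility with the mother BO and summing P(type AB): 1/2·1/4 + 1/2·0 = 1/8.

1/8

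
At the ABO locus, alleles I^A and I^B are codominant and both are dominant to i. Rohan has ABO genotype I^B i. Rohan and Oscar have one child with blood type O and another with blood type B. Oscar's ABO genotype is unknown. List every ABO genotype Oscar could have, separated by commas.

I^A i, I^B i, i i

For each candidate genotype of Oscar, check whether crossing it with I^B i can produce every observed child phenotype.
  I^A I^A → possible child types {A, AB} ✗
  I^A I^B → possible child types {A, B, AB} ✗
  I^A i → possible child types {O, A, B, AB} ✓
  I^B I^B → possible child types {B} ✗
  I^B i → possible child types {O, B} ✓
  i i → possible child types {O, B} ✓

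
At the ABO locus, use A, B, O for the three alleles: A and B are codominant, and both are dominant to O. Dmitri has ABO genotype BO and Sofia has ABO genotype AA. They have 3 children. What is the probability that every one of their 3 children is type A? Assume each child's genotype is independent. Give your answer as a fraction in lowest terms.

ABO cross BO × AA → 1/2 A, 1/2 AB.
So P(type A) = 1/2 per child.
All 3 independent: (1/2)^3 = 1/8.

1/8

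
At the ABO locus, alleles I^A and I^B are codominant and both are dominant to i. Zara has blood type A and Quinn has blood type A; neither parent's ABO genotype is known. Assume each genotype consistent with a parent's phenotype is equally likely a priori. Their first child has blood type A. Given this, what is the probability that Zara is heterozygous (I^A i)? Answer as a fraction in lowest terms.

Possible genotypes: Zara ∈ {I^A I^A, I^A i}; Quinn ∈ {I^A I^A, I^A i}.
Weight each parental genotype pair by prior × P(type-A child):
  I^A I^A × I^A I^A: posterior weight 4/15.
  I^A I^A × I^A i: posterior weight 4/15.
  I^A i × I^A I^A: posterior weight 4/15.
  I^A i × I^A i: posterior weight 1/5.
Sum the posterior weight over pairs where Zara is I^A i: 7/15.

7/15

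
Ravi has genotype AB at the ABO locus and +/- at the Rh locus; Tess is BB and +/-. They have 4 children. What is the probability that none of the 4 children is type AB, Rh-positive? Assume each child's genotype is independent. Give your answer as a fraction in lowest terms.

ABO cross AB × BB → 1/2 B, 1/2 AB.
Rh cross +/- × +/- → 3/4 Rh+, 1/4 Rh-; so P(type AB, Rh-positive) = 1/2 × 3/4 = 3/8 per child.
P(not type AB, Rh-positive) = 5/8 for one child; (5/8)^4 = 625/4096.

625/4096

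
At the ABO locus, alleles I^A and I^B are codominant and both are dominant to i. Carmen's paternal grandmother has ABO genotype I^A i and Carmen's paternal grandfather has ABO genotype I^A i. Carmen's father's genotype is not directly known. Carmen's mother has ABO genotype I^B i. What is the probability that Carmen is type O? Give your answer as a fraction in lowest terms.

1/4

Carmen's father's ABO genotype from I^A i × I^A i: 1/4 I^A I^A, 1/2 I^A i, 1/4 i i.
Crossing each possibility with the mother I^B i and summing P(type O): 1/4·0 + 1/2·1/4 + 1/4·1/2 = 1/4.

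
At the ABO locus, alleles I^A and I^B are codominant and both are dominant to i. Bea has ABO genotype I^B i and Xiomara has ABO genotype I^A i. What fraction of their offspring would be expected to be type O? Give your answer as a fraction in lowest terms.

1/4

ABO cross I^B i × I^A i → offspring phenotypes: 1/4 O, 1/4 A, 1/4 B, 1/4 AB.
So P(type O) = 1/4.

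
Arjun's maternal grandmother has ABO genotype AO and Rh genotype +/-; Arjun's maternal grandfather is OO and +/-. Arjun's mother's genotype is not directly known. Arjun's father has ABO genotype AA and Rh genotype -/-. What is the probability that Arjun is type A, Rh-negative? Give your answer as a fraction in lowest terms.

1/2

Arjun's mother's ABO genotype from AO × OO: 1/2 AO, 1/2 OO.
Crossing each possibility with the father AA and summing P(type A): 1/2·1 + 1/2·1 = 1.
Similarly for Rh via the mother's Rh distribution: P(Rh-) = 1/2.
Independent loci: 1 × 1/2 = 1/2.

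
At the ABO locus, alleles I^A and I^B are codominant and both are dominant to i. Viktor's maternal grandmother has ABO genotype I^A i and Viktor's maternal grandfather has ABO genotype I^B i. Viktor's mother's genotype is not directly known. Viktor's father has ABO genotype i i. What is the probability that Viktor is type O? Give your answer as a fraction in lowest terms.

1/2

Viktor's mother's ABO genotype from I^A i × I^B i: 1/4 I^A I^B, 1/4 I^A i, 1/4 I^B i, 1/4 i i.
Crossing each possibility with the father i i and summing P(type O): 1/4·0 + 1/4·1/2 + 1/4·1/2 + 1/4·1 = 1/2.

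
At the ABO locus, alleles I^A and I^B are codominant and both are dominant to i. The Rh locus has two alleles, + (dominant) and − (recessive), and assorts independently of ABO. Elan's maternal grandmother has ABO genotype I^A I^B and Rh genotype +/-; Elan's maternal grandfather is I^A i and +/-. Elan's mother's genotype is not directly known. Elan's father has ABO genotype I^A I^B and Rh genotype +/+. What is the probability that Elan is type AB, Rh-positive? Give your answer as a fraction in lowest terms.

Elan's mother's ABO genotype from I^A I^B × I^A i: 1/4 I^A I^A, 1/4 I^A I^B, 1/4 I^A i, 1/4 I^B i.
Crossing each possibility with the father I^A I^B and summing P(type AB): 1/4·1/2 + 1/4·1/2 + 1/4·1/4 + 1/4·1/4 = 3/8.
Similarly for Rh via the mother's Rh distribution: P(Rh+) = 1.
Independent loci: 3/8 × 1 = 3/8.

3/8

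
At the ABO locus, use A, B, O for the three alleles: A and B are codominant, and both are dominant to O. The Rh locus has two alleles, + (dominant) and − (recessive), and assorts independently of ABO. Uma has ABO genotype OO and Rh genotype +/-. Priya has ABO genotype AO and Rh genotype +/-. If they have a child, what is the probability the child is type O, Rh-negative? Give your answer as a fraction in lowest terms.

ABO cross OO × AO → offspring phenotypes: 1/2 O, 1/2 A.
Rh cross +/- × +/- → 3/4 Rh+, 1/4 Rh-.
Independent loci: P(type O, Rh-negative) = 1/2 × 1/4 = 1/8.

1/8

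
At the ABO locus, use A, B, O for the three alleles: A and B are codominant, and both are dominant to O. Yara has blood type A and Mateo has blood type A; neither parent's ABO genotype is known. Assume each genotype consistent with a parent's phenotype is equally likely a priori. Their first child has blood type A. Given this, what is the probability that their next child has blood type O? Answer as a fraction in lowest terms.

1/20

Possible genotypes: Yara ∈ {AA, AO}; Mateo ∈ {AA, AO}.
Weight each parental genotype pair by prior × P(type-A child):
  AA × AA: posterior weight 4/15; P(next child type O) = 0.
  AA × AO: posterior weight 4/15; P(next child type O) = 0.
  AO × AA: posterior weight 4/15; P(next child type O) = 0.
  AO × AO: posterior weight 1/5; P(next child type O) = 1/4.
Weighted sum = 1/20.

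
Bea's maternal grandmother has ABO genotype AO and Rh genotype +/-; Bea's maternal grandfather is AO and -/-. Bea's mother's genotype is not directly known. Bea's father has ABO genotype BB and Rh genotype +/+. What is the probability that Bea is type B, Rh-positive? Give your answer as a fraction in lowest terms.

Bea's mother's ABO genotype from AO × AO: 1/4 AA, 1/2 AO, 1/4 OO.
Crossing each possibility with the father BB and summing P(type B): 1/4·0 + 1/2·1/2 + 1/4·1 = 1/2.
Similarly for Rh via the mother's Rh distribution: P(Rh+) = 1.
Independent loci: 1/2 × 1 = 1/2.

1/2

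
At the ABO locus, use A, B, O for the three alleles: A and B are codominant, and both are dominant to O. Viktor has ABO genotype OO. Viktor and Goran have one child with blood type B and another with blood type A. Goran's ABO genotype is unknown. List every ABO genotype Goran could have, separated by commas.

For each candidate genotype of Goran, check whether crossing it with OO can produce every observed child phenotype.
  AA → possible child types {A} ✗
  AB → possible child types {A, B} ✓
  AO → possible child types {O, A} ✗
  BB → possible child types {B} ✗
  BO → possible child types {O, B} ✗
  OO → possible child types {O} ✗

AB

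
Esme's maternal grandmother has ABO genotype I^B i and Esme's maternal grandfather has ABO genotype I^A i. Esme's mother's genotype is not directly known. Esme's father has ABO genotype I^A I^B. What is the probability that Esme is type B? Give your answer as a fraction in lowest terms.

Esme's mother's ABO genotype from I^B i × I^A i: 1/4 I^A I^B, 1/4 I^A i, 1/4 I^B i, 1/4 i i.
Crossing each possibility with the father I^A I^B and summing P(type B): 1/4·1/4 + 1/4·1/4 + 1/4·1/2 + 1/4·1/2 = 3/8.

3/8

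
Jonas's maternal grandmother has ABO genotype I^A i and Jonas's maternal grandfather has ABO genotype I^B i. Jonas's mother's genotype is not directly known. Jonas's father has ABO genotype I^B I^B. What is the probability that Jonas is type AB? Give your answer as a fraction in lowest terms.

1/4

Jonas's mother's ABO genotype from I^A i × I^B i: 1/4 I^A I^B, 1/4 I^A i, 1/4 I^B i, 1/4 i i.
Crossing each possibility with the father I^B I^B and summing P(type AB): 1/4·1/2 + 1/4·1/2 + 1/4·0 + 1/4·0 = 1/4.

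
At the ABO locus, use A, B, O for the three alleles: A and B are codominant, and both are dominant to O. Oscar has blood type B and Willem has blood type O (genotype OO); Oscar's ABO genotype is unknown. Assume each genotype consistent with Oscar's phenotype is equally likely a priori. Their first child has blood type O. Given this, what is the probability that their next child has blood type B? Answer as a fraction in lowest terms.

Possible genotypes: Oscar ∈ {BB, BO}; Willem ∈ {OO}.
Weight each parental genotype pair by prior × P(type-O child):
  BO × OO: posterior weight 1; P(next child type B) = 1/2.
Weighted sum = 1/2.

1/2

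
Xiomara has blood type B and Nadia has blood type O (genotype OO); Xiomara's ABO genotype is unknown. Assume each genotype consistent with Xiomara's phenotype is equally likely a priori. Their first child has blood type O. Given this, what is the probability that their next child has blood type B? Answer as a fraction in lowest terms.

Possible genotypes: Xiomara ∈ {BB, BO}; Nadia ∈ {OO}.
Weight each parental genotype pair by prior × P(type-O child):
  BO × OO: posterior weight 1; P(next child type B) = 1/2.
Weighted sum = 1/2.

1/2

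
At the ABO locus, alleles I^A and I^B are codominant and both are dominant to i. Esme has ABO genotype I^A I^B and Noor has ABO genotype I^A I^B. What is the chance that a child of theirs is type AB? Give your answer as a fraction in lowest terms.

1/2

ABO cross I^A I^B × I^A I^B → offspring phenotypes: 1/4 A, 1/4 B, 1/2 AB.
So P(type AB) = 1/2.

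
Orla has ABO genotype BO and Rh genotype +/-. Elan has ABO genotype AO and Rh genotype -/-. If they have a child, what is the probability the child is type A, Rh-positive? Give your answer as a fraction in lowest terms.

1/8

ABO cross BO × AO → offspring phenotypes: 1/4 O, 1/4 A, 1/4 B, 1/4 AB.
Rh cross +/- × -/- → 1/2 Rh+, 1/2 Rh-.
Independent loci: P(type A, Rh-positive) = 1/4 × 1/2 = 1/8.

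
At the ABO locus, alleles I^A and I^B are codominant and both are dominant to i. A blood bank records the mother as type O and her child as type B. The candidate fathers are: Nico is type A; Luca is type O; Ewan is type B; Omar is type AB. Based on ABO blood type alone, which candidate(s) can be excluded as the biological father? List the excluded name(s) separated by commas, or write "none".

Nico, Luca

A candidate is excluded only if no genotype consistent with his phenotype could produce a type B child with a type O mother.
Nico (type A): no genotype consistent with that phenotype can produce a type-B child with a type-O mother.
Luca (type O): no genotype consistent with that phenotype can produce a type-B child with a type-O mother.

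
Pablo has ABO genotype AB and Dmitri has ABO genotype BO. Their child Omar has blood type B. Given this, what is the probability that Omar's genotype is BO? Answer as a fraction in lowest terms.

1/2

Cross AB × BO → 1/4 AB, 1/4 AO, 1/4 BB, 1/4 BO.
Type-B genotypes among offspring: BB (1/4), BO (1/4); total 1/2.
P(BO | type B) = (1/4) / (1/2) = 1/2.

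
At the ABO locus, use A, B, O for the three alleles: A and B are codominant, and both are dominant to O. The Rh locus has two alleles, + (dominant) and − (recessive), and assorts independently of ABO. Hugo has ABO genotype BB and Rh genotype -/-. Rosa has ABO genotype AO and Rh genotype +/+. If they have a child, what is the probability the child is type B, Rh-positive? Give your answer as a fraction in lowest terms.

1/2

ABO cross BB × AO → offspring phenotypes: 1/2 B, 1/2 AB.
Rh cross -/- × +/+ → 1 Rh+.
Independent loci: P(type B, Rh-positive) = 1/2 × 1 = 1/2.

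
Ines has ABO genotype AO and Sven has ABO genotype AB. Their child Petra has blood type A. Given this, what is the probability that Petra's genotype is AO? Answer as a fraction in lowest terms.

1/2

Cross AO × AB → 1/4 AA, 1/4 AB, 1/4 AO, 1/4 BO.
Type-A genotypes among offspring: AA (1/4), AO (1/4); total 1/2.
P(AO | type A) = (1/4) / (1/2) = 1/2.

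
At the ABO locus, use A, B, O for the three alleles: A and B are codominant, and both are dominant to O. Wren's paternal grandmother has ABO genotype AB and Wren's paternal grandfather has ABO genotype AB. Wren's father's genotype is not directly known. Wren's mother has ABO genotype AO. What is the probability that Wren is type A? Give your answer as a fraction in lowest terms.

Wren's father's ABO genotype from AB × AB: 1/4 AA, 1/2 AB, 1/4 BB.
Crossing each possibility with the mother AO and summing P(type A): 1/4·1 + 1/2·1/2 + 1/4·0 = 1/2.

1/2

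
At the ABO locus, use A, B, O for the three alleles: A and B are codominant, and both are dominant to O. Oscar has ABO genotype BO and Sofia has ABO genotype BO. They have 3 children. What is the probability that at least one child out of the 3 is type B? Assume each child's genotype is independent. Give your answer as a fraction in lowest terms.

63/64

ABO cross BO × BO → 1/4 O, 3/4 B.
So P(type B) = 3/4 per child.
P(none) = (1/4)^3 = 1/64; P(at least one) = 1 − 1/64 = 63/64.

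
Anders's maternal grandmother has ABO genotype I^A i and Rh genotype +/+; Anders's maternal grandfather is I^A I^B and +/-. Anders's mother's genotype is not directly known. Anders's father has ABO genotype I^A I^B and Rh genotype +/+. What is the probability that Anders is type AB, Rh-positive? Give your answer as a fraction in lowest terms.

3/8

Anders's mother's ABO genotype from I^A i × I^A I^B: 1/4 I^A I^A, 1/4 I^A I^B, 1/4 I^A i, 1/4 I^B i.
Crossing each possibility with the father I^A I^B and summing P(type AB): 1/4·1/2 + 1/4·1/2 + 1/4·1/4 + 1/4·1/4 = 3/8.
Similarly for Rh via the mother's Rh distribution: P(Rh+) = 1.
Independent loci: 3/8 × 1 = 3/8.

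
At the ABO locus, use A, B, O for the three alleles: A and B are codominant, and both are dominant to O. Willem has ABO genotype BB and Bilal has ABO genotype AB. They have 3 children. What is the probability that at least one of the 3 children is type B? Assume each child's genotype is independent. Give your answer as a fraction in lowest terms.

ABO cross BB × AB → 1/2 B, 1/2 AB.
So P(type B) = 1/2 per child.
P(none) = (1/2)^3 = 1/8; P(at least one) = 1 − 1/8 = 7/8.

7/8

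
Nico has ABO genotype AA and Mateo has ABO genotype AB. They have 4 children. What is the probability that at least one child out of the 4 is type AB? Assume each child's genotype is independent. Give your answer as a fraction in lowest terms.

ABO cross AA × AB → 1/2 A, 1/2 AB.
So P(type AB) = 1/2 per child.
P(none) = (1/2)^4 = 1/16; P(at least one) = 1 − 1/16 = 15/16.

15/16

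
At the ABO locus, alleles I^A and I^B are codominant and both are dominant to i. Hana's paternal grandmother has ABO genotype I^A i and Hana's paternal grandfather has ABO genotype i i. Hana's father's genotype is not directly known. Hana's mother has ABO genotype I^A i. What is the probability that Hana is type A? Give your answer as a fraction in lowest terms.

Hana's father's ABO genotype from I^A i × i i: 1/2 I^A i, 1/2 i i.
Crossing each possibility with the mother I^A i and summing P(type A): 1/2·3/4 + 1/2·1/2 = 5/8.

5/8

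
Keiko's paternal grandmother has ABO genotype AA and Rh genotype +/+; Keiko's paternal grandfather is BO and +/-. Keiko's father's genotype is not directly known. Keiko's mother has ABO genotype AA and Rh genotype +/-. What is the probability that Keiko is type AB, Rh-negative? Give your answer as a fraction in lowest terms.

Keiko's father's ABO genotype from AA × BO: 1/2 AB, 1/2 AO.
Crossing each possibility with the mother AA and summing P(type AB): 1/2·1/2 + 1/2·0 = 1/4.
Similarly for Rh via the father's Rh distribution: P(Rh-) = 1/8.
Independent loci: 1/4 × 1/8 = 1/32.

1/32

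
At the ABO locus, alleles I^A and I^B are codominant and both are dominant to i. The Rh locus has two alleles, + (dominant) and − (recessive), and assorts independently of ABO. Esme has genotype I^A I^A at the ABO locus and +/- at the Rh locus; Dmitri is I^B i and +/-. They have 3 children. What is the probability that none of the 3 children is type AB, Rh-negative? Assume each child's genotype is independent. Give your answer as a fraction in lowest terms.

343/512

ABO cross I^A I^A × I^B i → 1/2 A, 1/2 AB.
Rh cross +/- × +/- → 3/4 Rh+, 1/4 Rh-; so P(type AB, Rh-negative) = 1/2 × 1/4 = 1/8 per child.
P(not type AB, Rh-negative) = 7/8 for one child; (7/8)^3 = 343/512.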